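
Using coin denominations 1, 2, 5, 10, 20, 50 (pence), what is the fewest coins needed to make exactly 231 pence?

231 = 4×50 + 1×20 + 1×10 + 1×1
Total coins = 4 + 1 + 1 + 1 = 7

7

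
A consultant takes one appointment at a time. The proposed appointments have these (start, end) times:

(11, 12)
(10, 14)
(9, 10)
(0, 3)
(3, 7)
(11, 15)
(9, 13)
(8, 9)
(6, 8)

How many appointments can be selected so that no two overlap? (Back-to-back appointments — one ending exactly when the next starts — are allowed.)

5

Sort by end time and greedily take each interval whose start is ≥ the last chosen end.
Sorted by end: (0,3)  (3,7)  (6,8)  (8,9)  (9,10)  (11,12)  (9,13)  (10,14)  (11,15)
take (0,3); take (3,7); take (8,9); take (9,10); take (11,12); skip (9,13).
Selected 5 appointments.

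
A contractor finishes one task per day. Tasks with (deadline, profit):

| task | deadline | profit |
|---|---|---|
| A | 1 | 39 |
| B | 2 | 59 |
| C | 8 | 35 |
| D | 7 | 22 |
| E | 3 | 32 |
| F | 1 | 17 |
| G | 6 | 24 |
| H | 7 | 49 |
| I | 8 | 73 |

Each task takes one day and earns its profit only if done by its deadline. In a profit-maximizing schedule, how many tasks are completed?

8

Take jobs in profit order; each goes to the latest open slot no later than its deadline.
By profit: I(d8,73), B(d2,59), H(d7,49), A(d1,39), C(d8,35), E(d3,32), G(d6,24), D(d7,22), F(d1,17)
I→slot 8; B→slot 2; H→slot 7; A→slot 1; C→slot 6; E→slot 3; G→slot 5; D→slot 4; F skipped.
8 of 9 scheduled.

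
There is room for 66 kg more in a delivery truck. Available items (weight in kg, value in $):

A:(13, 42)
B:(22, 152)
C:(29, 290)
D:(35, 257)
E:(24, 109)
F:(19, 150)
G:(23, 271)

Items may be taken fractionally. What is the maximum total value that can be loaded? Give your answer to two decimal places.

671.53

Sort by value per unit weight and fill in that order.
Order: G (271/23=11.78) > C (290/29=10.00) > F (150/19=7.89) > D (257/35=7.34) > B (152/22=6.91) > E (109/24=4.54) > A (42/13=3.23)
Fill: take G (23 @ 271) → take C (29 @ 290) → take 14/19 of F → 110.53; 66/66 used.
Total value = 671.53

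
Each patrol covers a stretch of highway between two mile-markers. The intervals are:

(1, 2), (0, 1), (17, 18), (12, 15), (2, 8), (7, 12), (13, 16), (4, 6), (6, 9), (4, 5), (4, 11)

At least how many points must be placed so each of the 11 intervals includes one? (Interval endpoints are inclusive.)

5

Sort by right endpoint; whenever an interval is uncovered, place a point at its right end.
By right end: [0,1]  [1,2]  [4,5]  [4,6]  [2,8]  [6,9]  [4,11]  [7,12]  [12,15]  [13,16]  [17,18]
[0,1] uncovered → point at 1; [4,5] uncovered → point at 5; [6,9] uncovered → point at 9; [12,15] uncovered → point at 15; [17,18] uncovered → point at 18.
Points: 1, 5, 9, 15, 18 (5 total).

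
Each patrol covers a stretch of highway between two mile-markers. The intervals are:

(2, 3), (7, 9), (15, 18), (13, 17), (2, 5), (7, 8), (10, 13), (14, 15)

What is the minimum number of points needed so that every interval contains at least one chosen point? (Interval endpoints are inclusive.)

Sort by right endpoint; whenever an interval is uncovered, place a point at its right end.
By right end: [2,3]  [2,5]  [7,8]  [7,9]  [10,13]  [14,15]  [13,17]  [15,18]
[2,3] uncovered → point at 3; [7,8] uncovered → point at 8; [10,13] uncovered → point at 13; [14,15] uncovered → point at 15.
Points: 3, 8, 13, 15 (4 total).

4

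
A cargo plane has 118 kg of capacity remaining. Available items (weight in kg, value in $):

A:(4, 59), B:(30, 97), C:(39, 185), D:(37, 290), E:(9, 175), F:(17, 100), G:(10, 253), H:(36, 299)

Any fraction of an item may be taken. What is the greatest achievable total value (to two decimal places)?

Sort by value per unit weight and fill in that order.
Order: G (253/10=25.30) > E (175/9=19.44) > A (59/4=14.75) > H (299/36=8.31) > D (290/37=7.84) > F (100/17=5.88) > C (185/39=4.74) > B (97/30=3.23)
Fill: take G (10 @ 253) → take E (9 @ 175) → take A (4 @ 59) → take H (36 @ 299) → take D (37 @ 290) → take F (17 @ 100) → take 5/39 of C → 23.72; 118/118 used.
Total value = 1199.72

1199.72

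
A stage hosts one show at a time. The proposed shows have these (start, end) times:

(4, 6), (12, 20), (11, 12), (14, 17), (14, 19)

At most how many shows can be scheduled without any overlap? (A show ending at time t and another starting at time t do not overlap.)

Sorted by end: (4,6)  (11,12)  (14,17)  (14,19)  (12,20)
take (4,6); take (11,12); take (14,17); skip (14,19); skip (12,20).
Selected 3 shows.

3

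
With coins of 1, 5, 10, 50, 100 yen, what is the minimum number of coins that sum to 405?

Use the largest denomination that fits, subtract, and repeat.
405 − 4×100→5 − 1×5→0
Total coins = 4 + 1 = 5

5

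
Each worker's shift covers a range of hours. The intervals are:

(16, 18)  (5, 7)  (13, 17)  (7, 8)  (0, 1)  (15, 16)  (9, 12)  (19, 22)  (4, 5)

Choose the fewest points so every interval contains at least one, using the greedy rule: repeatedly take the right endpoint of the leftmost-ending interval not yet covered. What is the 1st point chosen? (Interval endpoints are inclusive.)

1

Sort by right endpoint; whenever an interval is uncovered, place a point at its right end.
Sorted: [0,1] [4,5] [5,7] [7,8] [9,12] [15,16] [13,17] [16,18] [19,22]
{[0,1]} hit by 1; {[4,5],[5,7]} hit by 5; {[7,8]} hit by 8; {[9,12]} hit by 12; {[15,16],[13,17],[16,18]} hit by 16; {[19,22]} hit by 22.
Points: 1, 5, 8, 12, 16, 22 (6 total).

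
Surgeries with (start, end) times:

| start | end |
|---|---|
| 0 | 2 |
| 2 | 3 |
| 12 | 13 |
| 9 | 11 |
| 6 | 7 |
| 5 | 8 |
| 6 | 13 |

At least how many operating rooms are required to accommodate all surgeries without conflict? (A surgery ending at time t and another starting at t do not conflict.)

starts: [0, 2, 5, 6, 6, 9, 12]
ends:   [2, 3, 7, 8, 11, 13, 13]
s0→1 e2→0 s2→1 e3→0 s5→1 s6→2 s6→3  — peak 3.

3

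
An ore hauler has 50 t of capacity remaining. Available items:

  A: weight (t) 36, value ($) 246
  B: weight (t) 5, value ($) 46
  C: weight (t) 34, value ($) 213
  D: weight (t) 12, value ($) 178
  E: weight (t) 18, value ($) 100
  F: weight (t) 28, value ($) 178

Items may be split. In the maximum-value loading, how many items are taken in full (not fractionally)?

Order: D (178/12=14.83) > B (46/5=9.20) > A (246/36=6.83) > F (178/28=6.36) > C (213/34=6.26) > E (100/18=5.56)
Fill: take D (12 @ 178) → take B (5 @ 46) → take 33/36 of A → 225.50; 50/50 used.
2 item(s) taken whole; one partial (take 33/36 of A).

2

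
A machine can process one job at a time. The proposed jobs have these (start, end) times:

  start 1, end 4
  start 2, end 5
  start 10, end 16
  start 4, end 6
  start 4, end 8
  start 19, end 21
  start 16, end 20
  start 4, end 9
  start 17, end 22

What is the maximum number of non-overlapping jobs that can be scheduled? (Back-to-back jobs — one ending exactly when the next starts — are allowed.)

Greedy by earliest finish: after sorting by end time, pick each interval compatible with the last pick.
By end time: (1,4), (2,5), (4,6), (4,8), (4,9), (10,16), (16,20), (19,21), (17,22).
Pick (1,4); next start ≥ 4 → (4,6); next start ≥ 6 → (10,16); next start ≥ 16 → (16,20).
Selected 4 jobs.

4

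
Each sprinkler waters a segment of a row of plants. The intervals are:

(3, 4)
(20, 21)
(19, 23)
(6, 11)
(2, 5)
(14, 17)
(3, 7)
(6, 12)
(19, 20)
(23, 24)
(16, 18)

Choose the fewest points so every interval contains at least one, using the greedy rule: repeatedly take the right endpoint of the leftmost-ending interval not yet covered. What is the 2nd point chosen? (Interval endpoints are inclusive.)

Process intervals by earliest right end; each time one isn't hit yet, stab at its right endpoint.
By right end: [3,4]  [2,5]  [3,7]  [6,11]  [6,12]  [14,17]  [16,18]  [19,20]  [20,21]  [19,23]  [23,24]
[3,4] uncovered → point at 4; [6,11] uncovered → point at 11; [14,17] uncovered → point at 17; [19,20] uncovered → point at 20; [23,24] uncovered → point at 24.
Points: 4, 11, 17, 20, 24 (5 total).

11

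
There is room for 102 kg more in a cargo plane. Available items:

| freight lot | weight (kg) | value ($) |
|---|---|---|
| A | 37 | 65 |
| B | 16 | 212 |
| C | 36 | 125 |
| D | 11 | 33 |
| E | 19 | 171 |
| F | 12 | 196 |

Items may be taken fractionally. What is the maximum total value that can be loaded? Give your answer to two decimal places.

751.05

Ratios (sorted): F 16.33, B 13.25, E 9.00, C 3.47, D 3.00, A 1.76
take F (12 @ 196); take B (16 @ 212); take E (19 @ 171); take C (36 @ 125); take D (11 @ 33); take 8/37 of A → 14.05. Capacity used 102/102.
Total value = 751.05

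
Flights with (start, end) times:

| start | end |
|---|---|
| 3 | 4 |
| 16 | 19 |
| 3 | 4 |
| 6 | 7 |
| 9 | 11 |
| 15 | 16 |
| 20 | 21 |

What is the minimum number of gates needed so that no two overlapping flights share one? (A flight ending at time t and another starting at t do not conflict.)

starts: [3, 3, 6, 9, 15, 16, 20]
ends:   [4, 4, 7, 11, 16, 19, 21]
s3→1 s3→2  — peak 2.

2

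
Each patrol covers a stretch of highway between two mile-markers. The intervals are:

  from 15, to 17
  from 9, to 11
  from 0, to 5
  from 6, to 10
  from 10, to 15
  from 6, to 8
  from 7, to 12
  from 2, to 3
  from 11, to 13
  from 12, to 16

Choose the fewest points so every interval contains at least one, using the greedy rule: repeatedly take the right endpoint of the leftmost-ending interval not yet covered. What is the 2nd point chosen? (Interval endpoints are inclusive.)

Sorted: [2,3] [0,5] [6,8] [6,10] [9,11] [7,12] [11,13] [10,15] [12,16] [15,17]
{[2,3],[0,5]} hit by 3; {[6,8],[6,10]} hit by 8; {[9,11],[7,12],[11,13],[10,15]} hit by 11; {[12,16],[15,17]} hit by 16.
Points: 3, 8, 11, 16 (4 total).

8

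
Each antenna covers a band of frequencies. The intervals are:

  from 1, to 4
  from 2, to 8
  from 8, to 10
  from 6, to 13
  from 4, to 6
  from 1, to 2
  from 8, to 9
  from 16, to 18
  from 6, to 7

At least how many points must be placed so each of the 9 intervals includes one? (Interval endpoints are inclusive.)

4

Sort by right endpoint; whenever an interval is uncovered, place a point at its right end.
By right end: [1,2]  [1,4]  [4,6]  [6,7]  [2,8]  [8,9]  [8,10]  [6,13]  [16,18]
[1,2] uncovered → point at 2; [4,6] uncovered → point at 6; [8,9] uncovered → point at 9; [16,18] uncovered → point at 18.
Points: 2, 6, 9, 18 (4 total).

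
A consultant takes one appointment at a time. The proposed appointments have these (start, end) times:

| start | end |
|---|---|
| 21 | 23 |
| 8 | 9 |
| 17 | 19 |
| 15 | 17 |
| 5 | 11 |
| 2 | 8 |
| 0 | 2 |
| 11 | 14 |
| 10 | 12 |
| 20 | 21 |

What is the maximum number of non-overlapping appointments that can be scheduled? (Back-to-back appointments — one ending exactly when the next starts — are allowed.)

Sorted by end: (0,2)  (2,8)  (8,9)  (5,11)  (10,12)  (11,14)  (15,17)  (17,19)  (20,21)  (21,23)
take (0,2); take (2,8); take (8,9); skip (5,11); take (10,12); take (15,17); take (17,19); take (20,21); take (21,23).
Selected 8 appointments.

8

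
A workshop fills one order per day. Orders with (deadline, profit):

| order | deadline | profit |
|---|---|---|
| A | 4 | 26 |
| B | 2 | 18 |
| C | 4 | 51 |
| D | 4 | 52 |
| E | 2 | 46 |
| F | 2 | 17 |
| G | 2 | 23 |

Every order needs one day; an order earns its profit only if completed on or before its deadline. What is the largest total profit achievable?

175

Profit order: D=52 C=51 E=46 A=26 G=23 B=18 F=17
Assign: D→slot 4, C→slot 3, E→slot 2, A→slot 1, G skipped, B skipped, F skipped.
Slots: [1:A] [2:E] [3:C] [4:D]
Profit = 26 + 46 + 51 + 52 = 175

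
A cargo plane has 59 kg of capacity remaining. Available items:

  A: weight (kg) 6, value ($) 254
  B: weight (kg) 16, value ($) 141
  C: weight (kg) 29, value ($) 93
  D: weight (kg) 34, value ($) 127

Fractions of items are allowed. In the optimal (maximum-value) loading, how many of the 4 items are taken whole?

Order: A (254/6=42.33) > B (141/16=8.81) > D (127/34=3.74) > C (93/29=3.21)
Fill: take A (6 @ 254) → take B (16 @ 141) → take D (34 @ 127) → take 3/29 of C → 9.62; 59/59 used.
3 item(s) taken whole; one partial (take 3/29 of C).

3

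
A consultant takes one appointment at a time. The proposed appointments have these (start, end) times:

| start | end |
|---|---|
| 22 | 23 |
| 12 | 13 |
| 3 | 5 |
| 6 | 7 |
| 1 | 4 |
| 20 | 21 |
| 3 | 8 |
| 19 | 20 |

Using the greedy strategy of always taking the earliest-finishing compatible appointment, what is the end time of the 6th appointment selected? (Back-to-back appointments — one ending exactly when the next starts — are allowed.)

23

Greedy by earliest finish: after sorting by end time, pick each interval compatible with the last pick.
Sorted by end: (1,4)  (3,5)  (6,7)  (3,8)  (12,13)  (19,20)  (20,21)  (22,23)
take (1,4); skip (3,5); take (6,7); take (12,13); take (19,20); take (20,21); take (22,23).
Selected: (1,4) (6,7) (12,13) (19,20) (20,21) (22,23)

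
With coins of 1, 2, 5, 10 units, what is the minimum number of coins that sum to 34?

Use the largest denomination that fits, subtract, and repeat.
34 = 3×10 + 2×2
Total coins = 3 + 2 = 5

5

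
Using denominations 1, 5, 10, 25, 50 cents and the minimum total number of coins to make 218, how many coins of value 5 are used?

Greedy: take as many of the largest coin as possible, then repeat with the remainder.
218 − 4×50→18 − 1×10→8 − 1×5→3 − 3×1→0
Count of 5: 1

1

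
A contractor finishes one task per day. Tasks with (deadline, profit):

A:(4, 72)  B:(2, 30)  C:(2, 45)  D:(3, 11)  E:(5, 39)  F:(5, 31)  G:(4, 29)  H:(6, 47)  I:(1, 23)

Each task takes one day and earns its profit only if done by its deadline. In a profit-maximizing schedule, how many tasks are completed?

6

Profit order: A=72 H=47 C=45 E=39 F=31 B=30 G=29 I=23 D=11
Assign: A→slot 4, H→slot 6, C→slot 2, E→slot 5, F→slot 3, B→slot 1, G skipped, I skipped, D skipped.
Slots: [1:B] [2:C] [3:F] [4:A] [5:E] [6:H]
6 of 9 scheduled.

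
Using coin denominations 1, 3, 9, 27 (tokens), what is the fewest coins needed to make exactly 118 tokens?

Use the largest denomination that fits, subtract, and repeat.
118 = 4×27 + 1×9 + 1×1
Total coins = 4 + 1 + 1 = 6

6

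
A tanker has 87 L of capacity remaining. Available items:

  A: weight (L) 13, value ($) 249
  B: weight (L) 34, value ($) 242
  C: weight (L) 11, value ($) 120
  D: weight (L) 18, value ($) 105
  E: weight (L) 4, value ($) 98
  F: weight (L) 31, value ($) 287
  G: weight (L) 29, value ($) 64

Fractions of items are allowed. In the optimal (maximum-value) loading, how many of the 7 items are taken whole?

4

Ratios (sorted): E 24.50, A 19.15, C 10.91, F 9.26, B 7.12, D 5.83, G 2.21
take E (4 @ 98); take A (13 @ 249); take C (11 @ 120); take F (31 @ 287); take 28/34 of B → 199.29. Capacity used 87/87.
4 item(s) taken whole; one partial (take 28/34 of B).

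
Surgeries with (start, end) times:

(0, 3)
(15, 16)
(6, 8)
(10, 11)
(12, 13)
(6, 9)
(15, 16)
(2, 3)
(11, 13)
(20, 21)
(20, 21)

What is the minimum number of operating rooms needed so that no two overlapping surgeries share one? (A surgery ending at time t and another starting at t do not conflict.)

starts: [0, 2, 6, 6, 10, 11, 12, 15, 15, 20, 20]
ends:   [3, 3, 8, 9, 11, 13, 13, 16, 16, 21, 21]
s0→1 s2→2  — peak 2.

2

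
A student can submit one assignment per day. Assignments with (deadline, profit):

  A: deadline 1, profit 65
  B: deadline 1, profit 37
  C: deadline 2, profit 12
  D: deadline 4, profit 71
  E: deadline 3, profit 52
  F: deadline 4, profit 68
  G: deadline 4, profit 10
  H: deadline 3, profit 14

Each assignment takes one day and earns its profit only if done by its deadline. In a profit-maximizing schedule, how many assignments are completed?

Take jobs in profit order; each goes to the latest open slot no later than its deadline.
Profit order: D=71 F=68 A=65 E=52 B=37 H=14 C=12 G=10
Assign: D→slot 4, F→slot 3, A→slot 1, E→slot 2, B skipped, H skipped, C skipped, G skipped.
Slots: [1:A] [2:E] [3:F] [4:D]
4 of 8 scheduled.

4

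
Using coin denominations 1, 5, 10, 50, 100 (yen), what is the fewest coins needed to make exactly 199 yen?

11

199 − 1×100→99 − 1×50→49 − 4×10→9 − 1×5→4 − 4×1→0
Total coins = 1 + 1 + 4 + 1 + 4 = 11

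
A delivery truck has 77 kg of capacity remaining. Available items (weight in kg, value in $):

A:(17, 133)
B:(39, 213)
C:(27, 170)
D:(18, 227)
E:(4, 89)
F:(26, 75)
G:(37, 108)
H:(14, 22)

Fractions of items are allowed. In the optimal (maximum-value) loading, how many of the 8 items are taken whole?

Order: E (89/4=22.25) > D (227/18=12.61) > A (133/17=7.82) > C (170/27=6.30) > B (213/39=5.46) > G (108/37=2.92) > F (75/26=2.88) > H (22/14=1.57)
Fill: take E (4 @ 89) → take D (18 @ 227) → take A (17 @ 133) → take C (27 @ 170) → take 11/39 of B → 60.08; 77/77 used.
4 item(s) taken whole; one partial (take 11/39 of B).

4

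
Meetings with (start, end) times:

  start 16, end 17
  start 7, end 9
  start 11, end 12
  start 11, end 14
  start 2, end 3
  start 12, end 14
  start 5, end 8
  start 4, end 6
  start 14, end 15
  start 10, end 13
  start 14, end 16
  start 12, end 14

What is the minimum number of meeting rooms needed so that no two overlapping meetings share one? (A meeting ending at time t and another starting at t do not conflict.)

The answer is the maximum number of intervals overlapping at any instant.
Events (time:±→running): 2:+→1 3:-→0 4:+→1 5:+→2 6:-→1 7:+→2 8:-→1 9:-→0 10:+→1 11:+→2 11:+→3 12:-→2 12:+→3 12:+→4 … peak 4.

4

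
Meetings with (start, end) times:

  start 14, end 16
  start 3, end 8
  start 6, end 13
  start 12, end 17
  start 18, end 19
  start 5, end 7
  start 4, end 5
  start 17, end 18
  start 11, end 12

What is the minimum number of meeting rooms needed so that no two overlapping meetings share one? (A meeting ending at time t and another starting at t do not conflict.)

3

The answer is the maximum number of intervals overlapping at any instant.
starts: [3, 4, 5, 6, 11, 12, 14, 17, 18]
ends:   [5, 7, 8, 12, 13, 16, 17, 18, 19]
s3→1 s4→2 e5→1 s5→2 s6→3  — peak 3.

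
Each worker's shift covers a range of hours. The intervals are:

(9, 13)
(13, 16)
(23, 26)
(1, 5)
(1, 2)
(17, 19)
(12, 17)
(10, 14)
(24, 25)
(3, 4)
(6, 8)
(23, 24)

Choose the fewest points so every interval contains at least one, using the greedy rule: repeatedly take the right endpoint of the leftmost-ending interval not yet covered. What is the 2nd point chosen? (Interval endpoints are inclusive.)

4

Sort by right endpoint; whenever an interval is uncovered, place a point at its right end.
By right end: [1,2]  [3,4]  [1,5]  [6,8]  [9,13]  [10,14]  [13,16]  [12,17]  [17,19]  [23,24]  [24,25]  [23,26]
[1,2] uncovered → point at 2; [3,4] uncovered → point at 4; [6,8] uncovered → point at 8; [9,13] uncovered → point at 13; [17,19] uncovered → point at 19; [23,24] uncovered → point at 24.
Points: 2, 4, 8, 13, 19, 24 (6 total).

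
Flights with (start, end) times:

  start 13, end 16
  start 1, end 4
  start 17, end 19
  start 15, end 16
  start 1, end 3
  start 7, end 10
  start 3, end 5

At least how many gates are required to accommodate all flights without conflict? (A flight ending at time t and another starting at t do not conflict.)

starts: [1, 1, 3, 7, 13, 15, 17]
ends:   [3, 4, 5, 10, 16, 16, 19]
s1→1 s1→2  — peak 2.

2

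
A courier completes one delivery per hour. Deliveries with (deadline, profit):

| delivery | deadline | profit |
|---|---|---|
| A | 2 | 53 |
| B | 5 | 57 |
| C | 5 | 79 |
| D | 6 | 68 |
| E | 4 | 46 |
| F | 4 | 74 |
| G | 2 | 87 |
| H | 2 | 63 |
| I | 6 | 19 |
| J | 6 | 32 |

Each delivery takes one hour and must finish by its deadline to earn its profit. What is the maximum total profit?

428

Take jobs in profit order; each goes to the latest open slot no later than its deadline.
By profit: G(d2,87), C(d5,79), F(d4,74), D(d6,68), H(d2,63), B(d5,57), A(d2,53), E(d4,46), J(d6,32), I(d6,19)
G→slot 2; C→slot 5; F→slot 4; D→slot 6; H→slot 1; B→slot 3; A skipped; E skipped; J skipped; I skipped.
Profit = 63 + 87 + 57 + 74 + 79 + 68 = 428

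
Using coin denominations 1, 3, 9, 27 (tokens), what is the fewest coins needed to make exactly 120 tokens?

6

Greedy: take as many of the largest coin as possible, then repeat with the remainder.
120 − 4×27→12 − 1×9→3 − 1×3→0
Total coins = 4 + 1 + 1 = 6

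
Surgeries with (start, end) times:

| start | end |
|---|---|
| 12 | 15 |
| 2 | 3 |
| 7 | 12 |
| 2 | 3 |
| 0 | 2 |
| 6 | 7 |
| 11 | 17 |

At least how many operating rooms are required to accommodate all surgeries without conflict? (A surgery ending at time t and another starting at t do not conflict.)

starts: [0, 2, 2, 6, 7, 11, 12]
ends:   [2, 3, 3, 7, 12, 15, 17]
s0→1 e2→0 s2→1 s2→2  — peak 2.

2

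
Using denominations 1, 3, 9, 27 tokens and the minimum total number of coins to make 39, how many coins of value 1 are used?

0

39 = 1×27 + 1×9 + 1×3
Count of 1: 0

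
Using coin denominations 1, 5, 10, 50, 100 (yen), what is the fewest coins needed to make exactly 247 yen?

247 = 2×100 + 4×10 + 1×5 + 2×1
Total coins = 2 + 4 + 1 + 2 = 9

9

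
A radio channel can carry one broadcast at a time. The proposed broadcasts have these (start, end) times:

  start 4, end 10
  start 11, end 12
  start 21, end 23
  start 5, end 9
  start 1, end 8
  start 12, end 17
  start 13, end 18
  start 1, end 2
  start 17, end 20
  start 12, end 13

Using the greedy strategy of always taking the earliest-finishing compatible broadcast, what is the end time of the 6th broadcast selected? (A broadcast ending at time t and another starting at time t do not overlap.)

23

By end time: (1,2), (1,8), (5,9), (4,10), (11,12), (12,13), (12,17), (13,18), (17,20), (21,23).
Pick (1,2); next start ≥ 2 → (5,9); next start ≥ 9 → (11,12); next start ≥ 12 → (12,13); next start ≥ 13 → (13,18); next start ≥ 18 → (21,23).
Selected: (1,2) (5,9) (11,12) (12,13) (13,18) (21,23)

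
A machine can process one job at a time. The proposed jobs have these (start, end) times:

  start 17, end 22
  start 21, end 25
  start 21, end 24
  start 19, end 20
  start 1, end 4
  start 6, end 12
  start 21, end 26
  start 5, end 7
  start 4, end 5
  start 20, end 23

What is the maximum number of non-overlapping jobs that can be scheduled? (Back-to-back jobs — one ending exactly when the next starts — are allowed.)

Greedy by earliest finish: after sorting by end time, pick each interval compatible with the last pick.
Sorted by end: (1,4)  (4,5)  (5,7)  (6,12)  (19,20)  (17,22)  (20,23)  (21,24)  (21,25)  (21,26)
take (1,4); take (4,5); take (5,7); take (19,20); skip (17,22); take (20,23); skip (21,25); skip (21,26).
Selected 5 jobs.

5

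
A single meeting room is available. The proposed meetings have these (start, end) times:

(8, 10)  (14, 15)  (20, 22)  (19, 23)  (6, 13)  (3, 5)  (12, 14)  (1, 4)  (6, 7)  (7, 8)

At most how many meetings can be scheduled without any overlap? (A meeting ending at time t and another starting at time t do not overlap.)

Greedy by earliest finish: after sorting by end time, pick each interval compatible with the last pick.
Sorted by end: (1,4)  (3,5)  (6,7)  (7,8)  (8,10)  (6,13)  (12,14)  (14,15)  (20,22)  (19,23)
take (1,4); take (6,7); take (7,8); take (8,10); take (12,14); take (14,15); take (20,22); skip (19,23).
Selected 7 meetings.

7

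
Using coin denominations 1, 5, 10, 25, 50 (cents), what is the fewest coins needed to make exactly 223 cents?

9

223 = 4×50 + 2×10 + 3×1
Total coins = 4 + 2 + 3 = 9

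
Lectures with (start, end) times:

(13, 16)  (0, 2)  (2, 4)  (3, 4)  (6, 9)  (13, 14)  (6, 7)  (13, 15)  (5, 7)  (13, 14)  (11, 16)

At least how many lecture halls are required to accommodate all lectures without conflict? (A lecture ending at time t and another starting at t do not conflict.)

5

The answer is the maximum number of intervals overlapping at any instant.
Events (time:±→running): 0:+→1 2:-→0 2:+→1 3:+→2 4:-→1 4:-→0 5:+→1 6:+→2 6:+→3 7:-→2 7:-→1 9:-→0 11:+→1 13:+→2 13:+→3 13:+→4 13:+→5 … peak 5.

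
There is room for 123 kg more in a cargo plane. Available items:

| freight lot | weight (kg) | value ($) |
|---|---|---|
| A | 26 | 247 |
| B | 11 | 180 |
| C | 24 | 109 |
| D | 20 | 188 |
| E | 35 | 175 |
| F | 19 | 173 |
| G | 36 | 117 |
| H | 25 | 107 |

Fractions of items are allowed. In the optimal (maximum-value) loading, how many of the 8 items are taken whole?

5

Ratios (sorted): B 16.36, A 9.50, D 9.40, F 9.11, E 5.00, C 4.54, H 4.28, G 3.25
take B (11 @ 180); take A (26 @ 247); take D (20 @ 188); take F (19 @ 173); take E (35 @ 175); take 12/24 of C → 54.50. Capacity used 123/123.
5 item(s) taken whole; one partial (take 12/24 of C).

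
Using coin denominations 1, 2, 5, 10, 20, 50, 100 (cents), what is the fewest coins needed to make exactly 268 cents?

7

268 = 2×100 + 1×50 + 1×10 + 1×5 + 1×2 + 1×1
Total coins = 2 + 1 + 1 + 1 + 1 + 1 = 7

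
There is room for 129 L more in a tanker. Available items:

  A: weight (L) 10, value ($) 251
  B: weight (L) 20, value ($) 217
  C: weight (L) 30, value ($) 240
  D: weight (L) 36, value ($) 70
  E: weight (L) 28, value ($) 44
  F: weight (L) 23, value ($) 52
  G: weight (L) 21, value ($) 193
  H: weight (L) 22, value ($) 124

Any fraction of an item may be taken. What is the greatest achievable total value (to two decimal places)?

1082.83

Order: A (251/10=25.10) > B (217/20=10.85) > G (193/21=9.19) > C (240/30=8.00) > H (124/22=5.64) > F (52/23=2.26) > D (70/36=1.94) > E (44/28=1.57)
Fill: take A (10 @ 251) → take B (20 @ 217) → take G (21 @ 193) → take C (30 @ 240) → take H (22 @ 124) → take F (23 @ 52) → take 3/36 of D → 5.83; 129/129 used.
Total value = 1082.83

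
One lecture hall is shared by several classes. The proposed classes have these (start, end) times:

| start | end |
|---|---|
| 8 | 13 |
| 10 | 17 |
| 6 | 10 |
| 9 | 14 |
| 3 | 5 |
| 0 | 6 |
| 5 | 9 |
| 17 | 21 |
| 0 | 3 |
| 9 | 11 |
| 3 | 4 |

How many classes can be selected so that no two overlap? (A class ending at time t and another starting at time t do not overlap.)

5

Sort by end time and greedily take each interval whose start is ≥ the last chosen end.
By end time: (0,3), (3,4), (3,5), (0,6), (5,9), (6,10), (9,11), (8,13), (9,14), (10,17), (17,21).
Pick (0,3); next start ≥ 3 → (3,4); next start ≥ 4 → (5,9); next start ≥ 9 → (9,11); next start ≥ 11 → (17,21).
Selected 5 classes.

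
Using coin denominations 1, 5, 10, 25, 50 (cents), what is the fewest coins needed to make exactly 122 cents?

Use the largest denomination that fits, subtract, and repeat.
122 = 2×50 + 2×10 + 2×1
Total coins = 2 + 2 + 2 = 6

6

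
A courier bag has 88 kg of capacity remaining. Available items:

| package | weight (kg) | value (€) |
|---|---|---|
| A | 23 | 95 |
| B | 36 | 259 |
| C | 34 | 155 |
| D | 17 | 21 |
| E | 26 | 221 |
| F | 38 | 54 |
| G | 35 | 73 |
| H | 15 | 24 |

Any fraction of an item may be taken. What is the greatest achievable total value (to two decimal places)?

598.53

Greedy by value/weight ratio, highest first.
Order: E (221/26=8.50) > B (259/36=7.19) > C (155/34=4.56) > A (95/23=4.13) > G (73/35=2.09) > H (24/15=1.60) > F (54/38=1.42) > D (21/17=1.24)
Fill: take E (26 @ 221) → take B (36 @ 259) → take 26/34 of C → 118.53; 88/88 used.
Total value = 598.53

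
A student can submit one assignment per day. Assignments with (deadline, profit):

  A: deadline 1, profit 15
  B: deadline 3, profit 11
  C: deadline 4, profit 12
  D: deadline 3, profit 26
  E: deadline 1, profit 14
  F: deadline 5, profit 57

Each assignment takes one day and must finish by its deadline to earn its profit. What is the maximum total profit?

121

Sort by profit descending; place each in the latest free slot ≤ its deadline.
Profit order: F=57 D=26 A=15 E=14 C=12 B=11
Assign: F→slot 5, D→slot 3, A→slot 1, E skipped, C→slot 4, B→slot 2.
Slots: [1:A] [2:B] [3:D] [4:C] [5:F]
Profit = 15 + 11 + 26 + 12 + 57 = 121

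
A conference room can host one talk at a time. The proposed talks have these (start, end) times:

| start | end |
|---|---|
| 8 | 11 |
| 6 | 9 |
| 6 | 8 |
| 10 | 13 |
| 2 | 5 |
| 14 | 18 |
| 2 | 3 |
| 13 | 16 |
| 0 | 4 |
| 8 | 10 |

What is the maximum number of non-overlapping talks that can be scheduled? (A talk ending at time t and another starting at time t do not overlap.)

By end time: (2,3), (0,4), (2,5), (6,8), (6,9), (8,10), (8,11), (10,13), (13,16), (14,18).
Pick (2,3); next start ≥ 3 → (6,8); next start ≥ 8 → (8,10); next start ≥ 10 → (10,13); next start ≥ 13 → (13,16).
Selected 5 talks.

5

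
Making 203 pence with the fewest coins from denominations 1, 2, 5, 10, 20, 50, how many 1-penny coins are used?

203 − 4×50→3 − 1×2→1 − 1×1→0
Count of 1: 1

1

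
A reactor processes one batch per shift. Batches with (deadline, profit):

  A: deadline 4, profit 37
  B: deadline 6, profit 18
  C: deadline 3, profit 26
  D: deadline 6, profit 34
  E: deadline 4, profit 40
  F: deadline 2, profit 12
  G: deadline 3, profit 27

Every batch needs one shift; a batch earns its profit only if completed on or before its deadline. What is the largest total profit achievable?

Profit order: E=40 A=37 D=34 G=27 C=26 B=18 F=12
Assign: E→slot 4, A→slot 3, D→slot 6, G→slot 2, C→slot 1, B→slot 5, F skipped.
Slots: [1:C] [2:G] [3:A] [4:E] [5:B] [6:D]
Profit = 26 + 27 + 37 + 40 + 18 + 34 = 182

182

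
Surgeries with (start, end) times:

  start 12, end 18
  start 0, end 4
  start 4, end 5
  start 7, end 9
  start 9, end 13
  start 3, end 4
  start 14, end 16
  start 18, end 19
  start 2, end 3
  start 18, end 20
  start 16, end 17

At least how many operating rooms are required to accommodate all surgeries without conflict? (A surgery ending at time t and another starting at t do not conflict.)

The answer is the maximum number of intervals overlapping at any instant.
starts: [0, 2, 3, 4, 7, 9, 12, 14, 16, 18, 18]
ends:   [3, 4, 4, 5, 9, 13, 16, 17, 18, 19, 20]
s0→1 s2→2  — peak 2.

2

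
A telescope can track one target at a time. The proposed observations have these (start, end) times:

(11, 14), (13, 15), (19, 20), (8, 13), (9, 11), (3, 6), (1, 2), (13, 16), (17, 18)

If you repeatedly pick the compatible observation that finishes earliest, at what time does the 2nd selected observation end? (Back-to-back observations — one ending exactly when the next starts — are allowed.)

Sort by end time and greedily take each interval whose start is ≥ the last chosen end.
By end time: (1,2), (3,6), (9,11), (8,13), (11,14), (13,15), (13,16), (17,18), (19,20).
Pick (1,2); next start ≥ 2 → (3,6); next start ≥ 6 → (9,11); next start ≥ 11 → (11,14); next start ≥ 14 → (17,18); next start ≥ 18 → (19,20).
Selected: (1,2) (3,6) (9,11) (11,14) (17,18) (19,20)

6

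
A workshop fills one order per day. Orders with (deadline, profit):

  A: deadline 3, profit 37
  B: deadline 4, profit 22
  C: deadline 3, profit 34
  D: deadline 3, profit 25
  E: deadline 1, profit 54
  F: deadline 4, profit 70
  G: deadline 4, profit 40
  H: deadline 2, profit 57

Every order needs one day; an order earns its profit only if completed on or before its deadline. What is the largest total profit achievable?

221

Profit order: F=70 H=57 E=54 G=40 A=37 C=34 D=25 B=22
Assign: F→slot 4, H→slot 2, E→slot 1, G→slot 3, A skipped, C skipped, D skipped, B skipped.
Slots: [1:E] [2:H] [3:G] [4:F]
Profit = 54 + 57 + 40 + 70 = 221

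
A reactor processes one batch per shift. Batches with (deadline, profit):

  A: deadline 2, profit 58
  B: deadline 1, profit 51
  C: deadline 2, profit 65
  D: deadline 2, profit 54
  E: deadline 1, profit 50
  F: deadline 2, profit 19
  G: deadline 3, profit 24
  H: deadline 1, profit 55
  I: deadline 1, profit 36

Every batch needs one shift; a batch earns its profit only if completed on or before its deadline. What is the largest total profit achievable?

147

Sort by profit descending; place each in the latest free slot ≤ its deadline.
Profit order: C=65 A=58 H=55 D=54 B=51 E=50 I=36 G=24 F=19
Assign: C→slot 2, A→slot 1, H skipped, D skipped, B skipped, E skipped, I skipped, G→slot 3, F skipped.
Slots: [1:A] [2:C] [3:G]
Profit = 58 + 65 + 24 = 147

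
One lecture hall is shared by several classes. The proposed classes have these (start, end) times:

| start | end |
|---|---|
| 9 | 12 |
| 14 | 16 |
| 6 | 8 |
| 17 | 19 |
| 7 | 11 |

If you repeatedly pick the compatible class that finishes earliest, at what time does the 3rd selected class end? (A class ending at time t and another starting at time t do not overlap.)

Sort by end time and greedily take each interval whose start is ≥ the last chosen end.
By end time: (6,8), (7,11), (9,12), (14,16), (17,19).
Pick (6,8); next start ≥ 8 → (9,12); next start ≥ 12 → (14,16); next start ≥ 16 → (17,19).
Selected: (6,8) (9,12) (14,16) (17,19)

16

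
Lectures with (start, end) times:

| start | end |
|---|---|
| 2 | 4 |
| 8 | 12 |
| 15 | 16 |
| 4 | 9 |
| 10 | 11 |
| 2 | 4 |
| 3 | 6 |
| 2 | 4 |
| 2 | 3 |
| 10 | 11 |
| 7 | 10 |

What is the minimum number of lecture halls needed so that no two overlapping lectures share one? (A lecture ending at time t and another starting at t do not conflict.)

4

The answer is the maximum number of intervals overlapping at any instant.
Events (time:±→running): 2:+→1 2:+→2 2:+→3 2:+→4 … peak 4.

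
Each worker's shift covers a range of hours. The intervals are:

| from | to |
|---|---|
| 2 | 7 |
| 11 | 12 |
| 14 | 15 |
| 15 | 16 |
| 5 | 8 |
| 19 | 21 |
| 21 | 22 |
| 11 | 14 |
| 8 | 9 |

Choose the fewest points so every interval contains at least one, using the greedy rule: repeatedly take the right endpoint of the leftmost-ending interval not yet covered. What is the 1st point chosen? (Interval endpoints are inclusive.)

7

Process intervals by earliest right end; each time one isn't hit yet, stab at its right endpoint.
Sorted: [2,7] [5,8] [8,9] [11,12] [11,14] [14,15] [15,16] [19,21] [21,22]
{[2,7],[5,8]} hit by 7; {[8,9]} hit by 9; {[11,12],[11,14]} hit by 12; {[14,15],[15,16]} hit by 15; {[19,21],[21,22]} hit by 21.
Points: 7, 9, 12, 15, 21 (5 total).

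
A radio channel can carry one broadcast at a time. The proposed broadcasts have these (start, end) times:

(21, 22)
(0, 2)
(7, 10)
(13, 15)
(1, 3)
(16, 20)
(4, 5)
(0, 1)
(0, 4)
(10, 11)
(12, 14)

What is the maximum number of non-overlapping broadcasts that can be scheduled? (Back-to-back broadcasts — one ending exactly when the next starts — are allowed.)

Order by finish time; keep every interval that doesn't clash with the previous kept one.
By end time: (0,1), (0,2), (1,3), (0,4), (4,5), (7,10), (10,11), (12,14), (13,15), (16,20), (21,22).
Pick (0,1); next start ≥ 1 → (1,3); next start ≥ 3 → (4,5); next start ≥ 5 → (7,10); next start ≥ 10 → (10,11); next start ≥ 11 → (12,14); next start ≥ 14 → (16,20); next start ≥ 20 → (21,22).
Selected 8 broadcasts.

8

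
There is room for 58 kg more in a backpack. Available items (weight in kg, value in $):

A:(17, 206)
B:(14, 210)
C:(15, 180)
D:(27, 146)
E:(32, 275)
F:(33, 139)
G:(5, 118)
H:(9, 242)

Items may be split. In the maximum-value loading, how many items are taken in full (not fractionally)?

4

Ratios (sorted): H 26.89, G 23.60, B 15.00, A 12.12, C 12.00, E 8.59, D 5.41, F 4.21
take H (9 @ 242); take G (5 @ 118); take B (14 @ 210); take A (17 @ 206); take 13/15 of C → 156.00. Capacity used 58/58.
4 item(s) taken whole; one partial (take 13/15 of C).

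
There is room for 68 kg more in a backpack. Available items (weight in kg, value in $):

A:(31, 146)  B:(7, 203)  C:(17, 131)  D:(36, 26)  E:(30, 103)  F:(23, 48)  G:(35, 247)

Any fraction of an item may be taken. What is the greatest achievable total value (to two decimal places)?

623.39

Greedy by value/weight ratio, highest first.
Order: B (203/7=29.00) > C (131/17=7.71) > G (247/35=7.06) > A (146/31=4.71) > E (103/30=3.43) > F (48/23=2.09) > D (26/36=0.72)
Fill: take B (7 @ 203) → take C (17 @ 131) → take G (35 @ 247) → take 9/31 of A → 42.39; 68/68 used.
Total value = 623.39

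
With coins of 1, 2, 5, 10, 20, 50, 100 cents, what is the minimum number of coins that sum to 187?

Use the largest denomination that fits, subtract, and repeat.
187 = 1×100 + 1×50 + 1×20 + 1×10 + 1×5 + 1×2
Total coins = 1 + 1 + 1 + 1 + 1 + 1 = 6

6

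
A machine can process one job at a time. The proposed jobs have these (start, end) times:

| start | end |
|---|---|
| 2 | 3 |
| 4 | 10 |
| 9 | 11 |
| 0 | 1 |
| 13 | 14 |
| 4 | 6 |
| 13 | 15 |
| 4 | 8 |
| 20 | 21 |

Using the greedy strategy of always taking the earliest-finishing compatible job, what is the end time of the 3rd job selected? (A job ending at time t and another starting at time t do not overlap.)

Sort by end time and greedily take each interval whose start is ≥ the last chosen end.
Sorted by end: (0,1)  (2,3)  (4,6)  (4,8)  (4,10)  (9,11)  (13,14)  (13,15)  (20,21)
take (0,1); take (2,3); take (4,6); take (9,11); take (13,14); skip (13,15); take (20,21).
Selected: (0,1) (2,3) (4,6) (9,11) (13,14) (20,21)

6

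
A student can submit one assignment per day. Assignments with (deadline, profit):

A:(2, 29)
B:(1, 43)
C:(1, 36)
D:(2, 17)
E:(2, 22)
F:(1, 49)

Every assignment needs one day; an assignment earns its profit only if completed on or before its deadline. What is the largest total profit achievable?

78

Take jobs in profit order; each goes to the latest open slot no later than its deadline.
Profit order: F=49 B=43 C=36 A=29 E=22 D=17
Assign: F→slot 1, B skipped, C skipped, A→slot 2, E skipped, D skipped.
Slots: [1:F] [2:A]
Profit = 49 + 29 = 78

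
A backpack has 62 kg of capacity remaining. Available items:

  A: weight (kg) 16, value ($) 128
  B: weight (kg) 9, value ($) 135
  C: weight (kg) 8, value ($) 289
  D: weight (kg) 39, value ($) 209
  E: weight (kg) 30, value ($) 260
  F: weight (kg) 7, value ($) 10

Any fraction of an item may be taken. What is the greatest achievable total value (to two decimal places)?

Order: C (289/8=36.12) > B (135/9=15.00) > E (260/30=8.67) > A (128/16=8.00) > D (209/39=5.36) > F (10/7=1.43)
Fill: take C (8 @ 289) → take B (9 @ 135) → take E (30 @ 260) → take 15/16 of A → 120.00; 62/62 used.
Total value = 804.00

804.00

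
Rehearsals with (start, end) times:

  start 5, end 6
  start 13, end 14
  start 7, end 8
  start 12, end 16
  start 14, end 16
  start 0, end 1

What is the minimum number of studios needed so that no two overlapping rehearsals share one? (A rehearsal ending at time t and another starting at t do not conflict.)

starts: [0, 5, 7, 12, 13, 14]
ends:   [1, 6, 8, 14, 16, 16]
s0→1 e1→0 s5→1 e6→0 s7→1 e8→0 s12→1 s13→2  — peak 2.

2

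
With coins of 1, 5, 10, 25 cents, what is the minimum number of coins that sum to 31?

Use the largest denomination that fits, subtract, and repeat.
31 = 1×25 + 1×5 + 1×1
Total coins = 1 + 1 + 1 = 3

3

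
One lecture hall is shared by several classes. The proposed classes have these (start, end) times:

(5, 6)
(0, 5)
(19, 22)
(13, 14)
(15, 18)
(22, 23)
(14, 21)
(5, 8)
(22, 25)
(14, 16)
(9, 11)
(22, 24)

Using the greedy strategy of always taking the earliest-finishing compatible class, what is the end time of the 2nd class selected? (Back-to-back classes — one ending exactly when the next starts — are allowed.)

Order by finish time; keep every interval that doesn't clash with the previous kept one.
Sorted by end: (0,5)  (5,6)  (5,8)  (9,11)  (13,14)  (14,16)  (15,18)  (14,21)  (19,22)  (22,23)  (22,24)  (22,25)
take (0,5); take (5,6); skip (5,8); take (9,11); take (13,14); take (14,16); take (19,22); take (22,23); skip (22,24); skip (22,25).
Selected: (0,5) (5,6) (9,11) (13,14) (14,16) (19,22) (22,23)

6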